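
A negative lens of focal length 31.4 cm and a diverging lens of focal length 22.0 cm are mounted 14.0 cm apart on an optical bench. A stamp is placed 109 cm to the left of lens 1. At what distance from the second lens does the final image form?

Lens 1 is diverging, so f₁ = −31.4 cm.
Lens 1: 1/d_i1 = 1/f₁ − 1/d_o1 = 1/(-31.4) − 1/(109) = -0.04102, so d_i1 = -24.38 cm.
The intermediate image is 24.38 cm to the left of lens 1 (virtual), which is 14.0 − (-24.38) = 38.38 cm to the left of lens 2, so d_o2 = +38.38 cm.
Lens 2 is diverging, so f₂ = −22.0 cm.
Lens 2: 1/d_i2 = 1/f₂ − 1/d_o2 = 1/(-22.0) − 1/(38.38) = -0.07151, so d_i2 = -14.0 cm.
The final image is virtual, 14.0 cm to the left of lens 2 (overall magnification ≈ 0.081).

14.0 cm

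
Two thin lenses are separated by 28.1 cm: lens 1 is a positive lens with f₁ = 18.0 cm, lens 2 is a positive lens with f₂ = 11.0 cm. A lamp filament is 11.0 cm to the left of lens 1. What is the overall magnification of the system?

m = -0.623

Lens 1: 1/d_i1 = 1/(18.0) − 1/(11.0) = -0.03535, so d_i1 = -28.29 cm; m₁ = −d_i1/d_o1 = +2.572.
d_o2 = 28.1 − (-28.29) = 56.39 cm.
Lens 2: 1/d_i2 = 1/(11.0) − 1/(56.39) = 0.07318, so d_i2 = 13.67 cm; m₂ = −d_i2/d_o2 = -0.2423.
m = m₁·m₂ = (+2.572)(-0.2423) = -0.623.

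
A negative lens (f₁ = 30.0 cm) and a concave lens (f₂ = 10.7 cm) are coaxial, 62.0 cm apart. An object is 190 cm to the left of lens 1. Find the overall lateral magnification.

m = +0.0148

f₁ = −30.0 cm (diverging).
Lens 1: 1/d_i1 = 1/(-30.0) − 1/(190) = -0.03860, so d_i1 = -25.91 cm; m₁ = −d_i1/d_o1 = +0.1364.
d_o2 = 62.0 − (-25.91) = 87.91 cm.
f₂ = −10.7 cm (diverging).
Lens 2: 1/d_i2 = 1/(-10.7) − 1/(87.91) = -0.1048, so d_i2 = -9.539 cm; m₂ = −d_i2/d_o2 = +0.1085.
m = m₁·m₂ = (+0.1364)(+0.1085) = +0.0148.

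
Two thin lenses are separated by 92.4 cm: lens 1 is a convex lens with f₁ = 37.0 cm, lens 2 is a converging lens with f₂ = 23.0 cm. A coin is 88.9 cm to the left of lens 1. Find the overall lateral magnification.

Lens 1: 1/d_i1 = 1/(37.0) − 1/(88.9) = 0.01578, so d_i1 = 63.38 cm; m₁ = −d_i1/d_o1 = -0.7129.
d_o2 = 92.4 − (63.38) = 29.02 cm.
Lens 2: 1/d_i2 = 1/(23.0) − 1/(29.02) = 0.009019, so d_i2 = 110.9 cm; m₂ = −d_i2/d_o2 = -3.821.
m = m₁·m₂ = (-0.7129)(-3.821) = +2.72.

m = +2.72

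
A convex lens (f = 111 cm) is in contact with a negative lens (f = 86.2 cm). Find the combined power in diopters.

P₁ = 1/f₁ = 1/(1.11 m) = +0.9009 D; P₂ = 1/f₂ = 1/(-0.862 m) = -1.160 D.
For thin lenses in contact, P = P₁ + P₂ = (+0.9009) + (-1.160) = -0.259 D.

P = -0.259 D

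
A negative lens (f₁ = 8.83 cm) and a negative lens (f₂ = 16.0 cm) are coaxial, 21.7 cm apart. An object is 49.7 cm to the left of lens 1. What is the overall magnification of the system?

m = +0.0534

f₁ = −8.83 cm (diverging).
Lens 1: 1/d_i1 = 1/(-8.83) − 1/(49.7) = -0.1334, so d_i1 = -7.498 cm; m₁ = −d_i1/d_o1 = +0.1509.
d_o2 = 21.7 − (-7.498) = 29.20 cm.
f₂ = −16.0 cm (diverging).
Lens 2: 1/d_i2 = 1/(-16.0) − 1/(29.20) = -0.09675, so d_i2 = -10.34 cm; m₂ = −d_i2/d_o2 = +0.3540.
m = m₁·m₂ = (+0.1509)(+0.3540) = +0.0534.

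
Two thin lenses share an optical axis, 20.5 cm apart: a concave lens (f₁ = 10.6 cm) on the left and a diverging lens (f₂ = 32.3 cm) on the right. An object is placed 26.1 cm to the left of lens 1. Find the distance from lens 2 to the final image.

Lens 1 is diverging, so f₁ = −10.6 cm.
Lens 1: 1/d_i1 = 1/f₁ − 1/d_o1 = 1/(-10.6) − 1/(26.1) = -0.1327, so d_i1 = -7.538 cm.
The intermediate image is 7.538 cm to the left of lens 1 (virtual), which is 20.5 − (-7.538) = 28.04 cm to the left of lens 2, so d_o2 = +28.04 cm.
Lens 2 is diverging, so f₂ = −32.3 cm.
Lens 2: 1/d_i2 = 1/f₂ − 1/d_o2 = 1/(-32.3) − 1/(28.04) = -0.06662, so d_i2 = -15.0 cm.
The final image is virtual, 15.0 cm to the left of lens 2 (overall magnification ≈ 0.15).

15.0 cm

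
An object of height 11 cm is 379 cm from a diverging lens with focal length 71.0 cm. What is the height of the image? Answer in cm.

1.74 cm

For a diverging lens, f = -71.0 cm.
1/d_i = 1/f − 1/d_o = 1/(-71.00) − 1/(379) = -0.01672, so d_i = -59.80 cm.
m = −d_i/d_o = +0.1578.
|h_i| = |m|·h_o = 0.1578 × 11 = 1.74 cm. The image is virtual, upright and reduced, on the same side as the object.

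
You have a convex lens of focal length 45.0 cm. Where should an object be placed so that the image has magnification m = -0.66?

113 cm

m = −d_i/d_o ⇒ d_i = −m·d_o.
1/f = 1/d_o + 1/d_i = 1/d_o − 1/(m·d_o) = (1 − 1/m)/d_o, so d_o = f(1 − 1/m) = (45.00)(1 − 1/(-0.66)) = 113 cm.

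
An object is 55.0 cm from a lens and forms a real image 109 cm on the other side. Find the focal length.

f = 36.6 cm (converging)

Real image ⇒ d_i = +109 cm.
1/f = 1/d_o + 1/d_i = 1/(55.0) + 1/(109) = 0.02736, so f = 36.6 cm.
Since f is positive, the lens is converging.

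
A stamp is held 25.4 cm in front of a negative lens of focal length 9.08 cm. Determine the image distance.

6.69 cm

For a negative lens, f = -9.08 cm.
Thin-lens equation: 1/s_i = 1/f − 1/s_o = 1/(-9.080) − 1/(25.4) = -0.1101 − 0.03937 = -0.1495, so s_i = -6.69 cm.
The image is virtual, upright and reduced, on the same side as the object.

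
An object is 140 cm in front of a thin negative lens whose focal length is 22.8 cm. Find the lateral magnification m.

m = +0.140

For a negative lens, f = -22.8 cm.
1/d_i = 1/f − 1/d_o = 1/(-22.80) − 1/(140) = -0.05100, so d_i = -19.61 cm.
m = −d_i/d_o = −(-19.61)/(140) = +0.140.
The image is virtual, upright and reduced, on the same side as the object.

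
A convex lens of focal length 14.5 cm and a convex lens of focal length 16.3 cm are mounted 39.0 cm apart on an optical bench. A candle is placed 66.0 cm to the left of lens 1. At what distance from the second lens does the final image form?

Lens 1: 1/d_i1 = 1/f₁ − 1/d_o1 = 1/(14.5) − 1/(66.0) = 0.05381, so d_i1 = 18.58 cm.
The intermediate image is 18.58 cm to the right of lens 1, which is 39.0 − (18.58) = 20.42 cm to the left of lens 2, so d_o2 = +20.42 cm.
Lens 2: 1/d_i2 = 1/f₂ − 1/d_o2 = 1/(16.3) − 1/(20.42) = 0.01238, so d_i2 = 80.8 cm.
The final image is real, 80.8 cm to the right of lens 2 (overall magnification ≈ 1.1).

80.8 cm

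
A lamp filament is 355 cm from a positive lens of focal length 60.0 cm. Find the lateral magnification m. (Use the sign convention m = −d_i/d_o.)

1/d_i = 1/f − 1/d_o = 1/(60.00) − 1/(355) = 0.01385, so d_i = 72.20 cm.
m = −d_i/d_o = −(72.20)/(355) = -0.203.
The image is real, inverted and reduced, on the far side of the lens.

m = -0.203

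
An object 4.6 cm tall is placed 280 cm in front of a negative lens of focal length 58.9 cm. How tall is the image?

0.799 cm

For a negative lens, f = -58.9 cm.
1/d_i = 1/f − 1/d_o = 1/(-58.90) − 1/(280) = -0.02055, so d_i = -48.66 cm.
m = −d_i/d_o = +0.1738.
|h_i| = |m|·h_o = 0.1738 × 4.6 = 0.799 cm. The image is virtual, upright and reduced, on the same side as the object.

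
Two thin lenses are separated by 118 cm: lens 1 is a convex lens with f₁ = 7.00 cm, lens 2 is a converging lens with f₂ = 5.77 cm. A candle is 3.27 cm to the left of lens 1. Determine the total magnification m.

Lens 1: 1/d_i1 = 1/(7.00) − 1/(3.27) = -0.1630, so d_i1 = -6.137 cm; m₁ = −d_i1/d_o1 = +1.877.
d_o2 = 118 − (-6.137) = 124.1 cm.
Lens 2: 1/d_i2 = 1/(5.77) − 1/(124.1) = 0.1653, so d_i2 = 6.051 cm; m₂ = −d_i2/d_o2 = -0.04876.
m = m₁·m₂ = (+1.877)(-0.04876) = -0.0915.

m = -0.0915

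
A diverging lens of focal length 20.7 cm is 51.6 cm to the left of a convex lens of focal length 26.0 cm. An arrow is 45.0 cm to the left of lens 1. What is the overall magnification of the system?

f₁ = −20.7 cm (diverging).
Lens 1: 1/d_i1 = 1/(-20.7) − 1/(45.0) = -0.07053, so d_i1 = -14.18 cm; m₁ = −d_i1/d_o1 = +0.3151.
d_o2 = 51.6 − (-14.18) = 65.78 cm.
Lens 2: 1/d_i2 = 1/(26.0) − 1/(65.78) = 0.02326, so d_i2 = 42.99 cm; m₂ = −d_i2/d_o2 = -0.6536.
m = m₁·m₂ = (+0.3151)(-0.6536) = -0.206.

m = -0.206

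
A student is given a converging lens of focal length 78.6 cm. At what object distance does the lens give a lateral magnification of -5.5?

92.9 cm

m = −d_i/d_o ⇒ d_i = −m·d_o.
1/f = 1/d_o + 1/d_i = 1/d_o − 1/(m·d_o) = (1 − 1/m)/d_o, so d_o = f(1 − 1/m) = (78.60)(1 − 1/(-5.5)) = 92.9 cm.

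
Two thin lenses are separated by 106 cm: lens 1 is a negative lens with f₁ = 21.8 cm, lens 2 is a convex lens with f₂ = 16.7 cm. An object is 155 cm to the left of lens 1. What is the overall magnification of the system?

m = -0.0190

f₁ = −21.8 cm (diverging).
Lens 1: 1/d_i1 = 1/(-21.8) − 1/(155) = -0.05232, so d_i1 = -19.11 cm; m₁ = −d_i1/d_o1 = +0.1233.
d_o2 = 106 − (-19.11) = 125.1 cm.
Lens 2: 1/d_i2 = 1/(16.7) − 1/(125.1) = 0.05189, so d_i2 = 19.27 cm; m₂ = −d_i2/d_o2 = -0.1541.
m = m₁·m₂ = (+0.1233)(-0.1541) = -0.0190.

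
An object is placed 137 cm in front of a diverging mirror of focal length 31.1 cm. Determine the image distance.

For a diverging mirror, f = -31.1 cm.
Mirror equation: 1/v = 1/f − 1/u = 1/(-31.10) − 1/(137) = -0.03215 − 0.007299 = -0.03945, so v = -25.3 cm.
The image is virtual, upright and reduced, behind the mirror.

25.3 cm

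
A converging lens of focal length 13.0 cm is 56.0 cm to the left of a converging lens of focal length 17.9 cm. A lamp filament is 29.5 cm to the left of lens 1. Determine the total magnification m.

Lens 1: 1/d_i1 = 1/(13.0) − 1/(29.5) = 0.04302, so d_i1 = 23.24 cm; m₁ = −d_i1/d_o1 = -0.7878.
d_o2 = 56.0 − (23.24) = 32.76 cm.
Lens 2: 1/d_i2 = 1/(17.9) − 1/(32.76) = 0.02534, so d_i2 = 39.46 cm; m₂ = −d_i2/d_o2 = -1.205.
m = m₁·m₂ = (-0.7878)(-1.205) = +0.949.

m = +0.949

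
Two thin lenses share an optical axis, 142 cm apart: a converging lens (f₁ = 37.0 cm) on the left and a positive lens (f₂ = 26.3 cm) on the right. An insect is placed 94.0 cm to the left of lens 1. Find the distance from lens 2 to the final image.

Lens 1: 1/d_i1 = 1/f₁ − 1/d_o1 = 1/(37.0) − 1/(94.0) = 0.01639, so d_i1 = 61.02 cm.
The intermediate image is 61.02 cm to the right of lens 1, which is 142 − (61.02) = 80.98 cm to the left of lens 2, so d_o2 = +80.98 cm.
Lens 2: 1/d_i2 = 1/f₂ − 1/d_o2 = 1/(26.3) − 1/(80.98) = 0.02567, so d_i2 = 38.9 cm.
The final image is real, 38.9 cm to the right of lens 2 (overall magnification ≈ 0.31).

38.9 cm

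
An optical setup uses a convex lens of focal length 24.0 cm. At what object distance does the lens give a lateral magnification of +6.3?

20.2 cm

m = −d_i/d_o ⇒ d_i = −m·d_o.
1/f = 1/d_o + 1/d_i = 1/d_o − 1/(m·d_o) = (1 − 1/m)/d_o, so d_o = f(1 − 1/m) = (24.00)(1 − 1/(+6.3)) = 20.2 cm.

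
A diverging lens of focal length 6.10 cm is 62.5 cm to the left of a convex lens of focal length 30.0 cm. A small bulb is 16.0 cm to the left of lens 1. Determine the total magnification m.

m = -0.224

f₁ = −6.10 cm (diverging).
Lens 1: 1/d_i1 = 1/(-6.10) − 1/(16.0) = -0.2264, so d_i1 = -4.416 cm; m₁ = −d_i1/d_o1 = +0.2760.
d_o2 = 62.5 − (-4.416) = 66.92 cm.
Lens 2: 1/d_i2 = 1/(30.0) − 1/(66.92) = 0.01839, so d_i2 = 54.38 cm; m₂ = −d_i2/d_o2 = -0.8126.
m = m₁·m₂ = (+0.2760)(-0.8126) = -0.224.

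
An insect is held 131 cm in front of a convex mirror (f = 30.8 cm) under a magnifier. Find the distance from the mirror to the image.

For a convex mirror, f = -30.8 cm.
Mirror equation: 1/q = 1/f − 1/p = 1/(-30.80) − 1/(131) = -0.03247 − 0.007634 = -0.04010, so q = -24.9 cm.
The image is virtual, upright and reduced, behind the mirror.

24.9 cm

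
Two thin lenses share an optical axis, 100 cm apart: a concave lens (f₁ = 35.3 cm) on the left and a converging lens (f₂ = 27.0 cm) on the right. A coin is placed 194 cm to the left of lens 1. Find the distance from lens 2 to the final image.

34.1 cm

Lens 1 is diverging, so f₁ = −35.3 cm.
Lens 1: 1/d_i1 = 1/f₁ − 1/d_o1 = 1/(-35.3) − 1/(194) = -0.03348, so d_i1 = -29.87 cm.
The intermediate image is 29.87 cm to the left of lens 1 (virtual), which is 100 − (-29.87) = 129.9 cm to the left of lens 2, so d_o2 = +129.9 cm.
Lens 2: 1/d_i2 = 1/f₂ − 1/d_o2 = 1/(27.0) − 1/(129.9) = 0.02934, so d_i2 = 34.1 cm.
The final image is real, 34.1 cm to the right of lens 2 (overall magnification ≈ -0.040).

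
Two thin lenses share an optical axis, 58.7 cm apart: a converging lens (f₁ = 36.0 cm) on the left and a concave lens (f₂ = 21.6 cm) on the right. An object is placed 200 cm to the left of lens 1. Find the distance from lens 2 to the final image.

Lens 1: 1/d_i1 = 1/f₁ − 1/d_o1 = 1/(36.0) − 1/(200) = 0.02278, so d_i1 = 43.90 cm.
The intermediate image is 43.90 cm to the right of lens 1, which is 58.7 − (43.90) = 14.80 cm to the left of lens 2, so d_o2 = +14.80 cm.
Lens 2 is diverging, so f₂ = −21.6 cm.
Lens 2: 1/d_i2 = 1/f₂ − 1/d_o2 = 1/(-21.6) − 1/(14.80) = -0.1139, so d_i2 = -8.78 cm.
The final image is virtual, 8.78 cm to the left of lens 2 (overall magnification ≈ -0.13).

8.78 cm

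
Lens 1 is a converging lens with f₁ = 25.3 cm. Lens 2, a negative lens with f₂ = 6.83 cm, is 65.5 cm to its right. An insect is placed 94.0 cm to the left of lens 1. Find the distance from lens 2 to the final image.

Lens 1: 1/d_i1 = 1/f₁ − 1/d_o1 = 1/(25.3) − 1/(94.0) = 0.02889, so d_i1 = 34.62 cm.
The intermediate image is 34.62 cm to the right of lens 1, which is 65.5 − (34.62) = 30.88 cm to the left of lens 2, so d_o2 = +30.88 cm.
Lens 2 is diverging, so f₂ = −6.83 cm.
Lens 2: 1/d_i2 = 1/f₂ − 1/d_o2 = 1/(-6.83) − 1/(30.88) = -0.1788, so d_i2 = -5.59 cm.
The final image is virtual, 5.59 cm to the left of lens 2 (overall magnification ≈ -0.067).

5.59 cm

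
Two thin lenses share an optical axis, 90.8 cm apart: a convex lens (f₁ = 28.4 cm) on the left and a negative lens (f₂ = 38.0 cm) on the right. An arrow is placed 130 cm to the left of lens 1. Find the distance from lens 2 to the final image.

Lens 1: 1/d_i1 = 1/f₁ − 1/d_o1 = 1/(28.4) − 1/(130) = 0.02752, so d_i1 = 36.34 cm.
The intermediate image is 36.34 cm to the right of lens 1, which is 90.8 − (36.34) = 54.46 cm to the left of lens 2, so d_o2 = +54.46 cm.
Lens 2 is diverging, so f₂ = −38.0 cm.
Lens 2: 1/d_i2 = 1/f₂ − 1/d_o2 = 1/(-38.0) − 1/(54.46) = -0.04468, so d_i2 = -22.4 cm.
The final image is virtual, 22.4 cm to the left of lens 2 (overall magnification ≈ -0.11).

22.4 cm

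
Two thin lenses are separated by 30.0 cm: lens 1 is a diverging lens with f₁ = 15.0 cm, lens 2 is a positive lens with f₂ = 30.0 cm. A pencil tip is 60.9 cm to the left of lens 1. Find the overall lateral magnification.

m = -0.493

f₁ = −15.0 cm (diverging).
Lens 1: 1/d_i1 = 1/(-15.0) − 1/(60.9) = -0.08309, so d_i1 = -12.04 cm; m₁ = −d_i1/d_o1 = +0.1977.
d_o2 = 30.0 − (-12.04) = 42.04 cm.
Lens 2: 1/d_i2 = 1/(30.0) − 1/(42.04) = 0.009546, so d_i2 = 104.8 cm; m₂ = −d_i2/d_o2 = -2.492.
m = m₁·m₂ = (+0.1977)(-2.492) = -0.493.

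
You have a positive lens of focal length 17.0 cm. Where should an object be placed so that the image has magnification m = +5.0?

13.6 cm

m = −d_i/d_o ⇒ d_i = −m·d_o.
1/f = 1/d_o + 1/d_i = 1/d_o − 1/(m·d_o) = (1 − 1/m)/d_o, so d_o = f(1 − 1/m) = (17.00)(1 − 1/(+5.0)) = 13.6 cm.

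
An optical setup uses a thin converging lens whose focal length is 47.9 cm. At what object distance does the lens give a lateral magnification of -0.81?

107 cm

m = −d_i/d_o ⇒ d_i = −m·d_o.
1/f = 1/d_o + 1/d_i = 1/d_o − 1/(m·d_o) = (1 − 1/m)/d_o, so d_o = f(1 − 1/m) = (47.90)(1 − 1/(-0.81)) = 107 cm.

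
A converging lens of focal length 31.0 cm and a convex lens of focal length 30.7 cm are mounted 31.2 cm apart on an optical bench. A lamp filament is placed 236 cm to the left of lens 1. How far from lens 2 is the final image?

3.92 cm

Lens 1: 1/d_i1 = 1/f₁ − 1/d_o1 = 1/(31.0) − 1/(236) = 0.02802, so d_i1 = 35.69 cm.
The intermediate image is 35.69 cm to the right of lens 1, which lies 4.490 cm to the right of lens 2 — a virtual object — so d_o2 = −4.490 cm.
Lens 2: 1/d_i2 = 1/f₂ − 1/d_o2 = 1/(30.7) − 1/(-4.490) = 0.2553, so d_i2 = 3.92 cm.
The final image is real, 3.92 cm to the right of lens 2 (overall magnification ≈ -0.13).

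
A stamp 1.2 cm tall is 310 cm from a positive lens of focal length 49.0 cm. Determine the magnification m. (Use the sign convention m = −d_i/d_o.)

1/d_i = 1/f − 1/d_o = 1/(49.00) − 1/(310) = 0.01718, so d_i = 58.20 cm.
m = −d_i/d_o = −(58.20)/(310) = -0.188.
The image is real, inverted and reduced, on the far side of the lens.

m = -0.188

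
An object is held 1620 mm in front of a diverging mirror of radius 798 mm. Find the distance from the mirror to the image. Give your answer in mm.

f = R/2 = 798/2 = 399.0 mm; for a diverging mirror, f = -399.0 mm.
Mirror equation: 1/q = 1/f − 1/p = 1/(-399.0) − 1/(1620) = -0.002506 − 0.0006173 = -0.003124, so q = -320 mm.
The image is virtual, upright and reduced, behind the mirror.

320 mm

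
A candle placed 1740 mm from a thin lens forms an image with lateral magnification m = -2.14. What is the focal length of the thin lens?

f = 1190 mm (converging)

m = −d_i/d_o ⇒ d_i = −m·d_o = −(-2.14)·(1740) = 3724 mm.
1/f = 1/d_o + 1/d_i = 1/(1740) + 1/(3724) = 0.0008432, so f = 1190 mm.
Since f is positive, the thin lens is converging.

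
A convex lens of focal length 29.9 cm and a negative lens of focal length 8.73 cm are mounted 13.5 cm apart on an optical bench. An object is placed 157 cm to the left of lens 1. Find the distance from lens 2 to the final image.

Lens 1: 1/d_i1 = 1/f₁ − 1/d_o1 = 1/(29.9) − 1/(157) = 0.02708, so d_i1 = 36.93 cm.
The intermediate image is 36.93 cm to the right of lens 1, which lies 23.43 cm to the right of lens 2 — a virtual object — so d_o2 = −23.43 cm.
Lens 2 is diverging, so f₂ = −8.73 cm.
Lens 2: 1/d_i2 = 1/f₂ − 1/d_o2 = 1/(-8.73) − 1/(-23.43) = -0.07187, so d_i2 = -13.9 cm.
The final image is virtual, 13.9 cm to the left of lens 2 (overall magnification ≈ 0.14).

13.9 cm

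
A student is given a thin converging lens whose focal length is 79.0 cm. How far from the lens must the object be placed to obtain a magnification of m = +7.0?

67.7 cm

m = −d_i/d_o ⇒ d_i = −m·d_o.
1/f = 1/d_o + 1/d_i = 1/d_o − 1/(m·d_o) = (1 − 1/m)/d_o, so d_o = f(1 − 1/m) = (79.00)(1 − 1/(+7.0)) = 67.7 cm.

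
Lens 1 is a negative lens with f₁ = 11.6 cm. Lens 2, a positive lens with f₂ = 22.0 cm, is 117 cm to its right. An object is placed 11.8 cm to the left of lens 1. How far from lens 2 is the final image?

Lens 1 is diverging, so f₁ = −11.6 cm.
Lens 1: 1/d_i1 = 1/f₁ − 1/d_o1 = 1/(-11.6) − 1/(11.8) = -0.1710, so d_i1 = -5.850 cm.
The intermediate image is 5.850 cm to the left of lens 1 (virtual), which is 117 − (-5.850) = 122.8 cm to the left of lens 2, so d_o2 = +122.8 cm.
Lens 2: 1/d_i2 = 1/f₂ − 1/d_o2 = 1/(22.0) − 1/(122.8) = 0.03731, so d_i2 = 26.8 cm.
The final image is real, 26.8 cm to the right of lens 2 (overall magnification ≈ -0.11).

26.8 cm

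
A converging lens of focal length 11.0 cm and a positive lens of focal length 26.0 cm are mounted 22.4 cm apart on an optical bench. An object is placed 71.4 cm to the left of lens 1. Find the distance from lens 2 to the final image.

Lens 1: 1/d_i1 = 1/f₁ − 1/d_o1 = 1/(11.0) − 1/(71.4) = 0.07690, so d_i1 = 13.00 cm.
The intermediate image is 13.00 cm to the right of lens 1, which is 22.4 − (13.00) = 9.400 cm to the left of lens 2, so d_o2 = +9.400 cm.
Lens 2: 1/d_i2 = 1/f₂ − 1/d_o2 = 1/(26.0) − 1/(9.400) = -0.06792, so d_i2 = -14.7 cm.
The final image is virtual, 14.7 cm to the left of lens 2 (overall magnification ≈ -0.29).

14.7 cm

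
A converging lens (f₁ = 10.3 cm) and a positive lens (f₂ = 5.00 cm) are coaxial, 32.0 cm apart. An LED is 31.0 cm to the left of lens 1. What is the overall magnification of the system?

m = +0.215

Lens 1: 1/d_i1 = 1/(10.3) − 1/(31.0) = 0.06483, so d_i1 = 15.43 cm; m₁ = −d_i1/d_o1 = -0.4977.
d_o2 = 32.0 − (15.43) = 16.57 cm.
Lens 2: 1/d_i2 = 1/(5.00) − 1/(16.57) = 0.1396, so d_i2 = 7.161 cm; m₂ = −d_i2/d_o2 = -0.4322.
m = m₁·m₂ = (-0.4977)(-0.4322) = +0.215.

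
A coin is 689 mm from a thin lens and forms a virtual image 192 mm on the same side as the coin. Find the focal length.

f = -266 mm (diverging)

Virtual image ⇒ d_i = −192 mm.
1/f = 1/d_o + 1/d_i = 1/(689) + 1/(-192) = -0.003757, so f = -266 mm.
Since f is negative, the thin lens is diverging.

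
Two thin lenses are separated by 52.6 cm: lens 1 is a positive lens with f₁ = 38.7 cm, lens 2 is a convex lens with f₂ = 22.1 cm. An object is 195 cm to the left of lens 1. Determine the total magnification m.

m = -0.308

Lens 1: 1/d_i1 = 1/(38.7) − 1/(195) = 0.02071, so d_i1 = 48.28 cm; m₁ = −d_i1/d_o1 = -0.2476.
d_o2 = 52.6 − (48.28) = 4.320 cm.
Lens 2: 1/d_i2 = 1/(22.1) − 1/(4.320) = -0.1862, so d_i2 = -5.370 cm; m₂ = −d_i2/d_o2 = +1.243.
m = m₁·m₂ = (-0.2476)(+1.243) = -0.308.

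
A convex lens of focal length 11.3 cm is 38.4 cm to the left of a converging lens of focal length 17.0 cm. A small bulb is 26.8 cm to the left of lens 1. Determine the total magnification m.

Lens 1: 1/d_i1 = 1/(11.3) − 1/(26.8) = 0.05118, so d_i1 = 19.54 cm; m₁ = −d_i1/d_o1 = -0.7291.
d_o2 = 38.4 − (19.54) = 18.86 cm.
Lens 2: 1/d_i2 = 1/(17.0) − 1/(18.86) = 0.005801, so d_i2 = 172.4 cm; m₂ = −d_i2/d_o2 = -9.140.
m = m₁·m₂ = (-0.7291)(-9.140) = +6.66.

m = +6.66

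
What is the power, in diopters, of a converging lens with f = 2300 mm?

P = +0.435 D

f = 230 cm = 2.30 m.
P = 1/f = 1/(2.30 m) = +0.435 D.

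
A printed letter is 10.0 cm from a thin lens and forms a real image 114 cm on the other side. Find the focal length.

Real image ⇒ d_i = +114 cm.
1/f = 1/d_o + 1/d_i = 1/(10.0) + 1/(114) = 0.1088, so f = 9.19 cm.
Since f is positive, the thin lens is converging.

f = 9.19 cm (converging)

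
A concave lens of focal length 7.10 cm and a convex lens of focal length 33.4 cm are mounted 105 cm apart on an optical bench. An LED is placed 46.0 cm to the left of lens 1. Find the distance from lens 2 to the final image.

47.7 cm

Lens 1 is diverging, so f₁ = −7.10 cm.
Lens 1: 1/d_i1 = 1/f₁ − 1/d_o1 = 1/(-7.10) − 1/(46.0) = -0.1626, so d_i1 = -6.151 cm.
The intermediate image is 6.151 cm to the left of lens 1 (virtual), which is 105 − (-6.151) = 111.2 cm to the left of lens 2, so d_o2 = +111.2 cm.
Lens 2: 1/d_i2 = 1/f₂ − 1/d_o2 = 1/(33.4) − 1/(111.2) = 0.02095, so d_i2 = 47.7 cm.
The final image is real, 47.7 cm to the right of lens 2 (overall magnification ≈ -0.057).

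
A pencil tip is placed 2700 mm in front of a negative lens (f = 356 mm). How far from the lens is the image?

For a negative lens, f = -356 mm.
Lens equation: 1/q = 1/f − 1/p = 1/(-356.0) − 1/(2700) = -0.002809 − 0.0003704 = -0.003179, so q = -315 mm.
The image is virtual, upright and reduced, on the same side as the object.

315 mm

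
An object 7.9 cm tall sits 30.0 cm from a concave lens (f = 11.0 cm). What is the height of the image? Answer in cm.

For a concave lens, f = -11.0 cm.
1/d_i = 1/f − 1/d_o = 1/(-11.00) − 1/(30.0) = -0.1242, so d_i = -8.049 cm.
m = −d_i/d_o = +0.2683.
|h_i| = |m|·h_o = 0.2683 × 7.9 = 2.12 cm. The image is virtual, upright and reduced, on the same side as the object.

2.12 cm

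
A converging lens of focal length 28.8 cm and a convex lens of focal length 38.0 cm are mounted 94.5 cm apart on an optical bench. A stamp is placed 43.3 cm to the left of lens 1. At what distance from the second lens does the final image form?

Lens 1: 1/d_i1 = 1/f₁ − 1/d_o1 = 1/(28.8) − 1/(43.3) = 0.01163, so d_i1 = 86.00 cm.
The intermediate image is 86.00 cm to the right of lens 1, which is 94.5 − (86.00) = 8.500 cm to the left of lens 2, so d_o2 = +8.500 cm.
Lens 2: 1/d_i2 = 1/f₂ − 1/d_o2 = 1/(38.0) − 1/(8.500) = -0.09133, so d_i2 = -10.9 cm.
The final image is virtual, 10.9 cm to the left of lens 2 (overall magnification ≈ -2.6).

10.9 cm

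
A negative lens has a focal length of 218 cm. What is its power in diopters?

For a negative lens, f = −218 cm.
f = -218 cm = -2.18 m.
P = 1/f = 1/(-2.18 m) = -0.459 D.

P = -0.459 D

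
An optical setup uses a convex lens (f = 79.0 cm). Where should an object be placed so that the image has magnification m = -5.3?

93.9 cm

m = −d_i/d_o ⇒ d_i = −m·d_o.
1/f = 1/d_o + 1/d_i = 1/d_o − 1/(m·d_o) = (1 − 1/m)/d_o, so d_o = f(1 − 1/m) = (79.00)(1 − 1/(-5.3)) = 93.9 cm.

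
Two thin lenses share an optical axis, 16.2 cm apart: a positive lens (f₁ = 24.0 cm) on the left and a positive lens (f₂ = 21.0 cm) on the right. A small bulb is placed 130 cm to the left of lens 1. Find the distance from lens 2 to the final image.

8.12 cm

Lens 1: 1/d_i1 = 1/f₁ − 1/d_o1 = 1/(24.0) − 1/(130) = 0.03397, so d_i1 = 29.43 cm.
The intermediate image is 29.43 cm to the right of lens 1, which lies 13.23 cm to the right of lens 2 — a virtual object — so d_o2 = −13.23 cm.
Lens 2: 1/d_i2 = 1/f₂ − 1/d_o2 = 1/(21.0) − 1/(-13.23) = 0.1232, so d_i2 = 8.12 cm.
The final image is real, 8.12 cm to the right of lens 2 (overall magnification ≈ -0.14).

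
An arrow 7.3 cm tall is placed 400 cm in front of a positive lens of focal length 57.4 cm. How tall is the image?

1/d_i = 1/f − 1/d_o = 1/(57.40) − 1/(400) = 0.01492, so d_i = 67.02 cm.
m = −d_i/d_o = -0.1675.
|h_i| = |m|·h_o = 0.1675 × 7.3 = 1.22 cm. The image is real, inverted and reduced, on the far side of the lens.

1.22 cm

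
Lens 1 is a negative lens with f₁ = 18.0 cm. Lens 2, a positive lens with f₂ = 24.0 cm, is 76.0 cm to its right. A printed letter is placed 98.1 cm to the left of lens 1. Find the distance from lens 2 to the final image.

Lens 1 is diverging, so f₁ = −18.0 cm.
Lens 1: 1/d_i1 = 1/f₁ − 1/d_o1 = 1/(-18.0) − 1/(98.1) = -0.06575, so d_i1 = -15.21 cm.
The intermediate image is 15.21 cm to the left of lens 1 (virtual), which is 76.0 − (-15.21) = 91.21 cm to the left of lens 2, so d_o2 = +91.21 cm.
Lens 2: 1/d_i2 = 1/f₂ − 1/d_o2 = 1/(24.0) − 1/(91.21) = 0.03070, so d_i2 = 32.6 cm.
The final image is real, 32.6 cm to the right of lens 2 (overall magnification ≈ -0.055).

32.6 cm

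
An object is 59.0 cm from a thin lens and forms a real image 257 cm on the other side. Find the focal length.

f = 48.0 cm (converging)

Real image ⇒ d_i = +257 cm.
1/f = 1/d_o + 1/d_i = 1/(59.0) + 1/(257) = 0.02084, so f = 48.0 cm.
Since f is positive, the thin lens is converging.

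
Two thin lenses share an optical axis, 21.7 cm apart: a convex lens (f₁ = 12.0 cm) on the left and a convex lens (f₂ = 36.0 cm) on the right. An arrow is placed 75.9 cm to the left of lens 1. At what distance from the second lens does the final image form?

Lens 1: 1/d_i1 = 1/f₁ − 1/d_o1 = 1/(12.0) − 1/(75.9) = 0.07016, so d_i1 = 14.25 cm.
The intermediate image is 14.25 cm to the right of lens 1, which is 21.7 − (14.25) = 7.450 cm to the left of lens 2, so d_o2 = +7.450 cm.
Lens 2: 1/d_i2 = 1/f₂ − 1/d_o2 = 1/(36.0) − 1/(7.450) = -0.1065, so d_i2 = -9.39 cm.
The final image is virtual, 9.39 cm to the left of lens 2 (overall magnification ≈ -0.24).

9.39 cm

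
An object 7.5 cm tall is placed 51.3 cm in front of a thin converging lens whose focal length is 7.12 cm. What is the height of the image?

1/d_i = 1/f − 1/d_o = 1/(7.120) − 1/(51.3) = 0.1210, so d_i = 8.267 cm.
m = −d_i/d_o = -0.1612.
|h_i| = |m|·h_o = 0.1612 × 7.5 = 1.21 cm. The image is real, inverted and reduced, on the far side of the lens.

1.21 cm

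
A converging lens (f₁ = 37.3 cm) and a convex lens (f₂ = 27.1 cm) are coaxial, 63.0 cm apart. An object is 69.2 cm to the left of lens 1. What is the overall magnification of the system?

Lens 1: 1/d_i1 = 1/(37.3) − 1/(69.2) = 0.01236, so d_i1 = 80.91 cm; m₁ = −d_i1/d_o1 = -1.169.
d_o2 = 63.0 − (80.91) = -17.91 cm (virtual object).
Lens 2: 1/d_i2 = 1/(27.1) − 1/(-17.91) = 0.09274, so d_i2 = 10.78 cm; m₂ = −d_i2/d_o2 = +0.6021.
m = m₁·m₂ = (-1.169)(+0.6021) = -0.704.

m = -0.704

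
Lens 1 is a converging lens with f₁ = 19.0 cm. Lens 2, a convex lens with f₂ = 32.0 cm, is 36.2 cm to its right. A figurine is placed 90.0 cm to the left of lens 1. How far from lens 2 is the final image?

19.5 cm

Lens 1: 1/d_i1 = 1/f₁ − 1/d_o1 = 1/(19.0) − 1/(90.0) = 0.04152, so d_i1 = 24.08 cm.
The intermediate image is 24.08 cm to the right of lens 1, which is 36.2 − (24.08) = 12.12 cm to the left of lens 2, so d_o2 = +12.12 cm.
Lens 2: 1/d_i2 = 1/f₂ − 1/d_o2 = 1/(32.0) − 1/(12.12) = -0.05126, so d_i2 = -19.5 cm.
The final image is virtual, 19.5 cm to the left of lens 2 (overall magnification ≈ -0.43).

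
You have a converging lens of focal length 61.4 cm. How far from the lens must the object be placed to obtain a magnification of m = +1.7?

m = −d_i/d_o ⇒ d_i = −m·d_o.
1/f = 1/d_o + 1/d_i = 1/d_o − 1/(m·d_o) = (1 − 1/m)/d_o, so d_o = f(1 − 1/m) = (61.40)(1 − 1/(+1.7)) = 25.3 cm.

25.3 cm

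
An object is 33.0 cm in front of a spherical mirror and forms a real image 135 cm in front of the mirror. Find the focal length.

f = 26.5 cm (concave)

Real image ⇒ d_i = +135 cm.
1/f = 1/d_o + 1/d_i = 1/(33.0) + 1/(135) = 0.03771, so f = 26.5 cm.
Since f is positive, the spherical mirror is concave.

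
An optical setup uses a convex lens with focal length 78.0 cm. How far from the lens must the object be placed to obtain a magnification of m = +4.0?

58.5 cm

m = −d_i/d_o ⇒ d_i = −m·d_o.
1/f = 1/d_o + 1/d_i = 1/d_o − 1/(m·d_o) = (1 − 1/m)/d_o, so d_o = f(1 − 1/m) = (78.00)(1 − 1/(+4.0)) = 58.5 cm.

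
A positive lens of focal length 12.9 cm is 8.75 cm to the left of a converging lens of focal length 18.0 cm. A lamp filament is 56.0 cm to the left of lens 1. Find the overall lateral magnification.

Lens 1: 1/d_i1 = 1/(12.9) − 1/(56.0) = 0.05966, so d_i1 = 16.76 cm; m₁ = −d_i1/d_o1 = -0.2993.
d_o2 = 8.75 − (16.76) = -8.010 cm (virtual object).
Lens 2: 1/d_i2 = 1/(18.0) − 1/(-8.010) = 0.1804, so d_i2 = 5.543 cm; m₂ = −d_i2/d_o2 = +0.6920.
m = m₁·m₂ = (-0.2993)(+0.6920) = -0.207.

m = -0.207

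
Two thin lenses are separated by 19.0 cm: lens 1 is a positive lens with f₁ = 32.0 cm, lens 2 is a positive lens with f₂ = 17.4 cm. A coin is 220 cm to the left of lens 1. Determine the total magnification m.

Lens 1: 1/d_i1 = 1/(32.0) − 1/(220) = 0.02670, so d_i1 = 37.45 cm; m₁ = −d_i1/d_o1 = -0.1702.
d_o2 = 19.0 − (37.45) = -18.45 cm (virtual object).
Lens 2: 1/d_i2 = 1/(17.4) − 1/(-18.45) = 0.1117, so d_i2 = 8.955 cm; m₂ = −d_i2/d_o2 = +0.4854.
m = m₁·m₂ = (-0.1702)(+0.4854) = -0.0826.

m = -0.0826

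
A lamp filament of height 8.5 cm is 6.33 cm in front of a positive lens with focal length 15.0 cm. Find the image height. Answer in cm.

1/d_i = 1/f − 1/d_o = 1/(15.00) − 1/(6.33) = -0.09131, so d_i = -10.95 cm.
m = −d_i/d_o = +1.730.
|h_i| = |m|·h_o = 1.730 × 8.5 = 14.7 cm. The image is virtual, upright and enlarged, on the same side as the object.

14.7 cm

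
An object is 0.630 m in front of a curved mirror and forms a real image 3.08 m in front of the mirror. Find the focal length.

Real image ⇒ d_i = +3.08 m.
1/f = 1/d_o + 1/d_i = 1/(0.630) + 1/(3.08) = 1.912, so f = 0.523 m.
Since f is positive, the curved mirror is concave.

f = 0.523 m (concave)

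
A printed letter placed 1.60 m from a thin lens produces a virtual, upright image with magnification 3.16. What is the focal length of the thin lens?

m = −d_i/d_o ⇒ d_i = −m·d_o = −(+3.16)·(1.60) = -5.056 m.
1/f = 1/d_o + 1/d_i = 1/(1.60) + 1/(-5.056) = 0.4272, so f = 2.34 m.
Since f is positive, the thin lens is converging.

f = 2.34 m (converging)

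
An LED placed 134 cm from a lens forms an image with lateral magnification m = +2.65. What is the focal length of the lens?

f = 215 cm (converging)

m = −d_i/d_o ⇒ d_i = −m·d_o = −(+2.65)·(134) = -355.1 cm.
1/f = 1/d_o + 1/d_i = 1/(134) + 1/(-355.1) = 0.004647, so f = 215 cm.
Since f is positive, the lens is converging.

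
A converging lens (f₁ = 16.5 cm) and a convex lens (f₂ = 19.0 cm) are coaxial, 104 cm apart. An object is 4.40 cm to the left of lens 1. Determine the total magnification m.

m = -0.285

Lens 1: 1/d_i1 = 1/(16.5) − 1/(4.40) = -0.1667, so d_i1 = -6.000 cm; m₁ = −d_i1/d_o1 = +1.364.
d_o2 = 104 − (-6.000) = 110.0 cm.
Lens 2: 1/d_i2 = 1/(19.0) − 1/(110.0) = 0.04354, so d_i2 = 22.97 cm; m₂ = −d_i2/d_o2 = -0.2088.
m = m₁·m₂ = (+1.364)(-0.2088) = -0.285.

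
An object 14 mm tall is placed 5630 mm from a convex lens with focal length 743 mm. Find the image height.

2.13 mm

1/d_i = 1/f − 1/d_o = 1/(743.0) − 1/(5630) = 0.001168, so d_i = 856.0 mm.
m = −d_i/d_o = -0.1520.
|h_i| = |m|·h_o = 0.1520 × 14 = 2.13 mm. The image is real, inverted and reduced, on the far side of the lens.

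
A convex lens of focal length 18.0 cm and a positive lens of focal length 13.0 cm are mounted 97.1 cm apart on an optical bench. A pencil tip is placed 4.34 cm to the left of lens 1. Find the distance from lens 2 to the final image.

14.9 cm

Lens 1: 1/d_i1 = 1/f₁ − 1/d_o1 = 1/(18.0) − 1/(4.34) = -0.1749, so d_i1 = -5.719 cm.
The intermediate image is 5.719 cm to the left of lens 1 (virtual), which is 97.1 − (-5.719) = 102.8 cm to the left of lens 2, so d_o2 = +102.8 cm.
Lens 2: 1/d_i2 = 1/f₂ − 1/d_o2 = 1/(13.0) − 1/(102.8) = 0.06720, so d_i2 = 14.9 cm.
The final image is real, 14.9 cm to the right of lens 2 (overall magnification ≈ -0.19).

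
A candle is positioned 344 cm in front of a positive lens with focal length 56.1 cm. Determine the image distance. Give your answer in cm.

67.0 cm

Thin-lens equation: 1/d_i = 1/f − 1/d_o = 1/(56.10) − 1/(344) = 0.01783 − 0.002907 = 0.01492, so d_i = 67.0 cm.
The image is real, inverted and reduced, on the far side of the lens.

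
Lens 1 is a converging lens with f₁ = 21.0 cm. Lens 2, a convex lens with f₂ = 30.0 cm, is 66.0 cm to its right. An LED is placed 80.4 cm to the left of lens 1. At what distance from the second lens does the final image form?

149 cm

Lens 1: 1/d_i1 = 1/f₁ − 1/d_o1 = 1/(21.0) − 1/(80.4) = 0.03518, so d_i1 = 28.42 cm.
The intermediate image is 28.42 cm to the right of lens 1, which is 66.0 − (28.42) = 37.58 cm to the left of lens 2, so d_o2 = +37.58 cm.
Lens 2: 1/d_i2 = 1/f₂ − 1/d_o2 = 1/(30.0) − 1/(37.58) = 0.006723, so d_i2 = 149 cm.
The final image is real, 149 cm to the right of lens 2 (overall magnification ≈ 1.4).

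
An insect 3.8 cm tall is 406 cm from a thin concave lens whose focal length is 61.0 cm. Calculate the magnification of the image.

For a concave lens, f = -61.0 cm.
1/d_i = 1/f − 1/d_o = 1/(-61.00) − 1/(406) = -0.01886, so d_i = -53.03 cm.
m = −d_i/d_o = −(-53.03)/(406) = +0.131.
The image is virtual, upright and reduced, on the same side as the object.

m = +0.131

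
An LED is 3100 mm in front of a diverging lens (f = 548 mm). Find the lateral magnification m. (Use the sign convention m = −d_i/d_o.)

m = +0.150

For a diverging lens, f = -548 mm.
1/d_i = 1/f − 1/d_o = 1/(-548.0) − 1/(3100) = -0.002147, so d_i = -465.7 mm.
m = −d_i/d_o = −(-465.7)/(3100) = +0.150.
The image is virtual, upright and reduced, on the same side as the object.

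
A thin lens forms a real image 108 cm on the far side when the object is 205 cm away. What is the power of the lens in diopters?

P = +1.41 D

d_i = +108 cm.
1/f = 1/d_o + 1/d_i = 1/(205) + 1/(108) = 0.01414 cm⁻¹.
f = 70.73 cm = 0.7073 m, so P = 1/f = +1.41 D.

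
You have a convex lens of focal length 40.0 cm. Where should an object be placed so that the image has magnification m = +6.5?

33.8 cm

m = −d_i/d_o ⇒ d_i = −m·d_o.
1/f = 1/d_o + 1/d_i = 1/d_o − 1/(m·d_o) = (1 − 1/m)/d_o, so d_o = f(1 − 1/m) = (40.00)(1 − 1/(+6.5)) = 33.8 cm.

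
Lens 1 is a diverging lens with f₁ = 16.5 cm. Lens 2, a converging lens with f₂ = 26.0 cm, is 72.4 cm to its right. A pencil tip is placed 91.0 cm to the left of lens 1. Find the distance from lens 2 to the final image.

37.2 cm

Lens 1 is diverging, so f₁ = −16.5 cm.
Lens 1: 1/d_i1 = 1/f₁ − 1/d_o1 = 1/(-16.5) − 1/(91.0) = -0.07160, so d_i1 = -13.97 cm.
The intermediate image is 13.97 cm to the left of lens 1 (virtual), which is 72.4 − (-13.97) = 86.37 cm to the left of lens 2, so d_o2 = +86.37 cm.
Lens 2: 1/d_i2 = 1/f₂ − 1/d_o2 = 1/(26.0) − 1/(86.37) = 0.02688, so d_i2 = 37.2 cm.
The final image is real, 37.2 cm to the right of lens 2 (overall magnification ≈ -0.066).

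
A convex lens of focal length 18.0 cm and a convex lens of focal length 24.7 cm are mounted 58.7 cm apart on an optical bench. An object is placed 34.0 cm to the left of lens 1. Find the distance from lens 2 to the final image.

Lens 1: 1/d_i1 = 1/f₁ − 1/d_o1 = 1/(18.0) − 1/(34.0) = 0.02614, so d_i1 = 38.25 cm.
The intermediate image is 38.25 cm to the right of lens 1, which is 58.7 − (38.25) = 20.45 cm to the left of lens 2, so d_o2 = +20.45 cm.
Lens 2: 1/d_i2 = 1/f₂ − 1/d_o2 = 1/(24.7) − 1/(20.45) = -0.008414, so d_i2 = -119 cm.
The final image is virtual, 119 cm to the left of lens 2 (overall magnification ≈ -6.5).

119 cm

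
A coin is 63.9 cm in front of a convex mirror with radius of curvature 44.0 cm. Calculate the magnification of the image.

f = R/2 = 44.0/2 = 22.00 cm; for a convex mirror, f = -22.00 cm.
1/d_i = 1/f − 1/d_o = 1/(-22.00) − 1/(63.9) = -0.06110, so d_i = -16.37 cm.
m = −d_i/d_o = −(-16.37)/(63.9) = +0.256.
The image is virtual, upright and reduced, behind the mirror.

m = +0.256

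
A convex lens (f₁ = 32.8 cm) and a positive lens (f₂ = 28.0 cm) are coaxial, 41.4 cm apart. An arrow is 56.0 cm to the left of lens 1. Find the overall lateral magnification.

Lens 1: 1/d_i1 = 1/(32.8) − 1/(56.0) = 0.01263, so d_i1 = 79.17 cm; m₁ = −d_i1/d_o1 = -1.414.
d_o2 = 41.4 − (79.17) = -37.77 cm (virtual object).
Lens 2: 1/d_i2 = 1/(28.0) − 1/(-37.77) = 0.06219, so d_i2 = 16.08 cm; m₂ = −d_i2/d_o2 = +0.4257.
m = m₁·m₂ = (-1.414)(+0.4257) = -0.602.

m = -0.602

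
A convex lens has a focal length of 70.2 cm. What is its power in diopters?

P = +1.42 D

f = 70.2 cm = 0.702 m.
P = 1/f = 1/(0.702 m) = +1.42 D.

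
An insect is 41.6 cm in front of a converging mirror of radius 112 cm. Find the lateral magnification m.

f = R/2 = 112/2 = 56.00 cm.
1/d_i = 1/f − 1/d_o = 1/(56.00) − 1/(41.6) = -0.006181, so d_i = -161.8 cm.
m = −d_i/d_o = −(-161.8)/(41.6) = +3.89.
The image is virtual, upright and enlarged, behind the mirror.

m = +3.89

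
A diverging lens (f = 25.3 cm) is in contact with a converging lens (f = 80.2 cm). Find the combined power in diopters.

P = -2.71 D

P₁ = 1/f₁ = 1/(-0.253 m) = -3.953 D; P₂ = 1/f₂ = 1/(0.802 m) = +1.247 D.
For thin lenses in contact, P = P₁ + P₂ = (-3.953) + (+1.247) = -2.71 D.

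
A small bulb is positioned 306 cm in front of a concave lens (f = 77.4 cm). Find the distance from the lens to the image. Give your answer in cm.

61.8 cm

For a concave lens, f = -77.4 cm.
Lens equation: 1/q = 1/f − 1/p = 1/(-77.40) − 1/(306) = -0.01292 − 0.003268 = -0.01619, so q = -61.8 cm.
The image is virtual, upright and reduced, on the same side as the object.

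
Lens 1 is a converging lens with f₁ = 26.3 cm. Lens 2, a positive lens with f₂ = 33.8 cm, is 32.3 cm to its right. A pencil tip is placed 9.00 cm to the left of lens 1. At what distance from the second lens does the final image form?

Lens 1: 1/d_i1 = 1/f₁ − 1/d_o1 = 1/(26.3) − 1/(9.00) = -0.07309, so d_i1 = -13.68 cm.
The intermediate image is 13.68 cm to the left of lens 1 (virtual), which is 32.3 − (-13.68) = 45.98 cm to the left of lens 2, so d_o2 = +45.98 cm.
Lens 2: 1/d_i2 = 1/f₂ − 1/d_o2 = 1/(33.8) − 1/(45.98) = 0.007837, so d_i2 = 128 cm.
The final image is real, 128 cm to the right of lens 2 (overall magnification ≈ -4.2).

128 cm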